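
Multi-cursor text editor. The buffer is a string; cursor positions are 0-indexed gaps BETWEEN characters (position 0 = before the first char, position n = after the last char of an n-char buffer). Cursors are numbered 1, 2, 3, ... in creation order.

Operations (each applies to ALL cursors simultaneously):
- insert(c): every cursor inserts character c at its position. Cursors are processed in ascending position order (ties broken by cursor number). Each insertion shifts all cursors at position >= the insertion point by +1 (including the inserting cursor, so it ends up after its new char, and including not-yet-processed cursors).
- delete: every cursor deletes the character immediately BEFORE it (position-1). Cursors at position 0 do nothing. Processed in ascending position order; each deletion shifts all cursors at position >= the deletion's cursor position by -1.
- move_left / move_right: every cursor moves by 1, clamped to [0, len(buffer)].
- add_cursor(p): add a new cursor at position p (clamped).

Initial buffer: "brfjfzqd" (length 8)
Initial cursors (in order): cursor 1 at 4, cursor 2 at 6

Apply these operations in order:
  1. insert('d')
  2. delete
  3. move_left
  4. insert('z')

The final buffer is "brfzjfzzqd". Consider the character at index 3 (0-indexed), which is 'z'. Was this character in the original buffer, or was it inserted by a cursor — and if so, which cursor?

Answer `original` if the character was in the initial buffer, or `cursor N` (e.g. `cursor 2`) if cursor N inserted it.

After op 1 (insert('d')): buffer="brfjdfzdqd" (len 10), cursors c1@5 c2@8, authorship ....1..2..
After op 2 (delete): buffer="brfjfzqd" (len 8), cursors c1@4 c2@6, authorship ........
After op 3 (move_left): buffer="brfjfzqd" (len 8), cursors c1@3 c2@5, authorship ........
After op 4 (insert('z')): buffer="brfzjfzzqd" (len 10), cursors c1@4 c2@7, authorship ...1..2...
Authorship (.=original, N=cursor N): . . . 1 . . 2 . . .
Index 3: author = 1

Answer: cursor 1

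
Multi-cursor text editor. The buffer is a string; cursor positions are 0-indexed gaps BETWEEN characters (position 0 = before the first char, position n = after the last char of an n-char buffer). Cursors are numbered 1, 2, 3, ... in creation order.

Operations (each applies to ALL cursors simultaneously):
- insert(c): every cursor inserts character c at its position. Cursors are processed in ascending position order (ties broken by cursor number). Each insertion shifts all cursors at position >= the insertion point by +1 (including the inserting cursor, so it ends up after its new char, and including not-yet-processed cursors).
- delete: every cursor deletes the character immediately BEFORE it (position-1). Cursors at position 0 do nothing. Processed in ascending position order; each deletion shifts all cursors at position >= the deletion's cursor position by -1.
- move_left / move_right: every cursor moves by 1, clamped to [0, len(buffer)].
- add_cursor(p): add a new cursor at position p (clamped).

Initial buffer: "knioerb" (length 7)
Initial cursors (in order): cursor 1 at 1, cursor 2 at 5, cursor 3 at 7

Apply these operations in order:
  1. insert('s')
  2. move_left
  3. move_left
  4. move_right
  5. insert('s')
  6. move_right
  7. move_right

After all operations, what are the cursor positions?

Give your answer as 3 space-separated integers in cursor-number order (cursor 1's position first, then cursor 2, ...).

Answer: 4 10 13

Derivation:
After op 1 (insert('s')): buffer="ksnioesrbs" (len 10), cursors c1@2 c2@7 c3@10, authorship .1....2..3
After op 2 (move_left): buffer="ksnioesrbs" (len 10), cursors c1@1 c2@6 c3@9, authorship .1....2..3
After op 3 (move_left): buffer="ksnioesrbs" (len 10), cursors c1@0 c2@5 c3@8, authorship .1....2..3
After op 4 (move_right): buffer="ksnioesrbs" (len 10), cursors c1@1 c2@6 c3@9, authorship .1....2..3
After op 5 (insert('s')): buffer="kssnioessrbss" (len 13), cursors c1@2 c2@8 c3@12, authorship .11....22..33
After op 6 (move_right): buffer="kssnioessrbss" (len 13), cursors c1@3 c2@9 c3@13, authorship .11....22..33
After op 7 (move_right): buffer="kssnioessrbss" (len 13), cursors c1@4 c2@10 c3@13, authorship .11....22..33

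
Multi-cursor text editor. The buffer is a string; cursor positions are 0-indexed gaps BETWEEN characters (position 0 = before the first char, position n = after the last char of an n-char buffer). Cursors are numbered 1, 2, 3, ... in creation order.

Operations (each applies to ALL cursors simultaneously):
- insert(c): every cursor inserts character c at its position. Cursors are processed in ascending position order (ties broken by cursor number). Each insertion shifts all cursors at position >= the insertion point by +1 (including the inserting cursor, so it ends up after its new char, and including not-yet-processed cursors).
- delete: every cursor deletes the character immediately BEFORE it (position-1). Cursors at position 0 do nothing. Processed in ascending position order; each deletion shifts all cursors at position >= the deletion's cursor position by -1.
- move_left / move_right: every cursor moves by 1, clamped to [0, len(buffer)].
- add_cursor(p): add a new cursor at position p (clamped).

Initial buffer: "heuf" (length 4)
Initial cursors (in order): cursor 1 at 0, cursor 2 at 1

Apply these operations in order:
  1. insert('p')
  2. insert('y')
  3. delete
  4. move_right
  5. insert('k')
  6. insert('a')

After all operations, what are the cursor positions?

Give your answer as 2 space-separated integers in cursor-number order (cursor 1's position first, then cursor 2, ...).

Answer: 4 8

Derivation:
After op 1 (insert('p')): buffer="phpeuf" (len 6), cursors c1@1 c2@3, authorship 1.2...
After op 2 (insert('y')): buffer="pyhpyeuf" (len 8), cursors c1@2 c2@5, authorship 11.22...
After op 3 (delete): buffer="phpeuf" (len 6), cursors c1@1 c2@3, authorship 1.2...
After op 4 (move_right): buffer="phpeuf" (len 6), cursors c1@2 c2@4, authorship 1.2...
After op 5 (insert('k')): buffer="phkpekuf" (len 8), cursors c1@3 c2@6, authorship 1.12.2..
After op 6 (insert('a')): buffer="phkapekauf" (len 10), cursors c1@4 c2@8, authorship 1.112.22..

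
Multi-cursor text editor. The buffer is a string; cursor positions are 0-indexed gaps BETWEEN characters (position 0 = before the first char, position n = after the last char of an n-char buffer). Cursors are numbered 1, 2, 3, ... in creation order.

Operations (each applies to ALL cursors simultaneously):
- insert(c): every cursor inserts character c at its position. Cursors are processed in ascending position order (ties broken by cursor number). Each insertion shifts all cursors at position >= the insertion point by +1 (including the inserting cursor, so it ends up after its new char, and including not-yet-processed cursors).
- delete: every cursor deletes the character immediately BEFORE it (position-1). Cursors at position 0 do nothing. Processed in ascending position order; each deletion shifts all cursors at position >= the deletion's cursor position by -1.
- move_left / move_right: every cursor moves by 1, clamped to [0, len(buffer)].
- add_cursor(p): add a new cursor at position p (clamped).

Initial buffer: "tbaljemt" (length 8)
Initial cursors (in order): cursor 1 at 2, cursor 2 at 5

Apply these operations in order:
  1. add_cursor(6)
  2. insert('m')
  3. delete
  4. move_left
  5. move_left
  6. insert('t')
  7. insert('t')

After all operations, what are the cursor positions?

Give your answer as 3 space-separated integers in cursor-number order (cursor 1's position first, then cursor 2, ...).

After op 1 (add_cursor(6)): buffer="tbaljemt" (len 8), cursors c1@2 c2@5 c3@6, authorship ........
After op 2 (insert('m')): buffer="tbmaljmemmt" (len 11), cursors c1@3 c2@7 c3@9, authorship ..1...2.3..
After op 3 (delete): buffer="tbaljemt" (len 8), cursors c1@2 c2@5 c3@6, authorship ........
After op 4 (move_left): buffer="tbaljemt" (len 8), cursors c1@1 c2@4 c3@5, authorship ........
After op 5 (move_left): buffer="tbaljemt" (len 8), cursors c1@0 c2@3 c3@4, authorship ........
After op 6 (insert('t')): buffer="ttbatltjemt" (len 11), cursors c1@1 c2@5 c3@7, authorship 1...2.3....
After op 7 (insert('t')): buffer="tttbattlttjemt" (len 14), cursors c1@2 c2@7 c3@10, authorship 11...22.33....

Answer: 2 7 10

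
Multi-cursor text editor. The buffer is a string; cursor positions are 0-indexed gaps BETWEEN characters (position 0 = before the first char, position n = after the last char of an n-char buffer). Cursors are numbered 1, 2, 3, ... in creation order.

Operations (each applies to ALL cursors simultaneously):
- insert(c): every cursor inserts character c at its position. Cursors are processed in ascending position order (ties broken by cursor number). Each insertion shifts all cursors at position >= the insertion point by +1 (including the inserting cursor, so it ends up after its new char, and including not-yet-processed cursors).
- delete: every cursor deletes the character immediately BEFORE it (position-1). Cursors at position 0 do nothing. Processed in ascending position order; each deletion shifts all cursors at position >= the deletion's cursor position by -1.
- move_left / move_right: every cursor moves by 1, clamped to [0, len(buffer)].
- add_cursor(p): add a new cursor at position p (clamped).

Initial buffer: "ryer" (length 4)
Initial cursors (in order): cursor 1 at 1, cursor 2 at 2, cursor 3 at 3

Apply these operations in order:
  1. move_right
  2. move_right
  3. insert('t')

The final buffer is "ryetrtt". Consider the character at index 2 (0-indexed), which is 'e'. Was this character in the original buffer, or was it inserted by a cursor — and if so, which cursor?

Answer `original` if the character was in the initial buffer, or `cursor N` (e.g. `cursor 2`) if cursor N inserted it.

After op 1 (move_right): buffer="ryer" (len 4), cursors c1@2 c2@3 c3@4, authorship ....
After op 2 (move_right): buffer="ryer" (len 4), cursors c1@3 c2@4 c3@4, authorship ....
After op 3 (insert('t')): buffer="ryetrtt" (len 7), cursors c1@4 c2@7 c3@7, authorship ...1.23
Authorship (.=original, N=cursor N): . . . 1 . 2 3
Index 2: author = original

Answer: original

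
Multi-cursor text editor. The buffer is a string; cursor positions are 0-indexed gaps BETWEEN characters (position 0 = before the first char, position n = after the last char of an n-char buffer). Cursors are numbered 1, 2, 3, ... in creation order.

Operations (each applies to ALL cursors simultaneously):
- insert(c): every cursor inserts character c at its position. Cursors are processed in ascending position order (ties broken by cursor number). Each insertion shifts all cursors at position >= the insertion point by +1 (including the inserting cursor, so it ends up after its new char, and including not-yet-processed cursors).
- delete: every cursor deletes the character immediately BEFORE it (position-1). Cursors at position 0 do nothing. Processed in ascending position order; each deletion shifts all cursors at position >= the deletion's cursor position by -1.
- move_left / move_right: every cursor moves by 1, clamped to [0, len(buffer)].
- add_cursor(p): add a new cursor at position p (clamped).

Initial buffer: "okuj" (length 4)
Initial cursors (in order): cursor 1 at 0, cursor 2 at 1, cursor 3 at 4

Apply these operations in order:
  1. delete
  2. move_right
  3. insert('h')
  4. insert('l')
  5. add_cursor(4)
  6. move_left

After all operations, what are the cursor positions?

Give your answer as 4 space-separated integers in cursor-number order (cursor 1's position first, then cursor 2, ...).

After op 1 (delete): buffer="ku" (len 2), cursors c1@0 c2@0 c3@2, authorship ..
After op 2 (move_right): buffer="ku" (len 2), cursors c1@1 c2@1 c3@2, authorship ..
After op 3 (insert('h')): buffer="khhuh" (len 5), cursors c1@3 c2@3 c3@5, authorship .12.3
After op 4 (insert('l')): buffer="khhlluhl" (len 8), cursors c1@5 c2@5 c3@8, authorship .1212.33
After op 5 (add_cursor(4)): buffer="khhlluhl" (len 8), cursors c4@4 c1@5 c2@5 c3@8, authorship .1212.33
After op 6 (move_left): buffer="khhlluhl" (len 8), cursors c4@3 c1@4 c2@4 c3@7, authorship .1212.33

Answer: 4 4 7 3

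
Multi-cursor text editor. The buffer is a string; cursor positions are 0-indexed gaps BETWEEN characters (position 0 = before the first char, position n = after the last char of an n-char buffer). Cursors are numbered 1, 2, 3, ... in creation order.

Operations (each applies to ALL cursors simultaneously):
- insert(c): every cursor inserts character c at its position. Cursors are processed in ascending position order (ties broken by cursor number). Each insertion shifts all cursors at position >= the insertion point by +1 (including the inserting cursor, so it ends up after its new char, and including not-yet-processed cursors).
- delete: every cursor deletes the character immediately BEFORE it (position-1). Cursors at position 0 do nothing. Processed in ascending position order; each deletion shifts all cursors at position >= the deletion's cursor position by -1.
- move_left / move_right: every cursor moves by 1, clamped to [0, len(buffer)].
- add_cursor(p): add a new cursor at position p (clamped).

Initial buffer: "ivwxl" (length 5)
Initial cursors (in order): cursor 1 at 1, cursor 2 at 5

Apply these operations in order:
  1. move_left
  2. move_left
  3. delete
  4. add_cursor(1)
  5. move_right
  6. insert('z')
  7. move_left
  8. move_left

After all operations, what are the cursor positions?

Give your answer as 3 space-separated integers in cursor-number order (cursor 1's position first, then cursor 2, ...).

Answer: 0 4 2

Derivation:
After op 1 (move_left): buffer="ivwxl" (len 5), cursors c1@0 c2@4, authorship .....
After op 2 (move_left): buffer="ivwxl" (len 5), cursors c1@0 c2@3, authorship .....
After op 3 (delete): buffer="ivxl" (len 4), cursors c1@0 c2@2, authorship ....
After op 4 (add_cursor(1)): buffer="ivxl" (len 4), cursors c1@0 c3@1 c2@2, authorship ....
After op 5 (move_right): buffer="ivxl" (len 4), cursors c1@1 c3@2 c2@3, authorship ....
After op 6 (insert('z')): buffer="izvzxzl" (len 7), cursors c1@2 c3@4 c2@6, authorship .1.3.2.
After op 7 (move_left): buffer="izvzxzl" (len 7), cursors c1@1 c3@3 c2@5, authorship .1.3.2.
After op 8 (move_left): buffer="izvzxzl" (len 7), cursors c1@0 c3@2 c2@4, authorship .1.3.2.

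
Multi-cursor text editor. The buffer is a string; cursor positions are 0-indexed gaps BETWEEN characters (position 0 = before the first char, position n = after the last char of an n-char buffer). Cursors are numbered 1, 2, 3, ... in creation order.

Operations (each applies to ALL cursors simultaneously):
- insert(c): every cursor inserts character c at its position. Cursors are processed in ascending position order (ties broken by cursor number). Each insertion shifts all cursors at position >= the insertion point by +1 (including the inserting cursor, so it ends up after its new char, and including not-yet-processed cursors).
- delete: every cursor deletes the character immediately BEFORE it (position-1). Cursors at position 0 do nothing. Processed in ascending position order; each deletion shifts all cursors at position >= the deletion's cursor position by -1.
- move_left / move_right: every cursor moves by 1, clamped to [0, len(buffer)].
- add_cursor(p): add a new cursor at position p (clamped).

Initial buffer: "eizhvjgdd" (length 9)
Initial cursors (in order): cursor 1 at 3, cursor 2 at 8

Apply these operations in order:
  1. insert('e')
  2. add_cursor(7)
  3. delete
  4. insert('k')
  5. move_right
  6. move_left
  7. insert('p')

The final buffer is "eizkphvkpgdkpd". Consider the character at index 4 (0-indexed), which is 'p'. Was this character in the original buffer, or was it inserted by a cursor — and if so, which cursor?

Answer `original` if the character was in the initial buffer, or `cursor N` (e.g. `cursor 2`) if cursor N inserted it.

After op 1 (insert('e')): buffer="eizehvjgded" (len 11), cursors c1@4 c2@10, authorship ...1.....2.
After op 2 (add_cursor(7)): buffer="eizehvjgded" (len 11), cursors c1@4 c3@7 c2@10, authorship ...1.....2.
After op 3 (delete): buffer="eizhvgdd" (len 8), cursors c1@3 c3@5 c2@7, authorship ........
After op 4 (insert('k')): buffer="eizkhvkgdkd" (len 11), cursors c1@4 c3@7 c2@10, authorship ...1..3..2.
After op 5 (move_right): buffer="eizkhvkgdkd" (len 11), cursors c1@5 c3@8 c2@11, authorship ...1..3..2.
After op 6 (move_left): buffer="eizkhvkgdkd" (len 11), cursors c1@4 c3@7 c2@10, authorship ...1..3..2.
After op 7 (insert('p')): buffer="eizkphvkpgdkpd" (len 14), cursors c1@5 c3@9 c2@13, authorship ...11..33..22.
Authorship (.=original, N=cursor N): . . . 1 1 . . 3 3 . . 2 2 .
Index 4: author = 1

Answer: cursor 1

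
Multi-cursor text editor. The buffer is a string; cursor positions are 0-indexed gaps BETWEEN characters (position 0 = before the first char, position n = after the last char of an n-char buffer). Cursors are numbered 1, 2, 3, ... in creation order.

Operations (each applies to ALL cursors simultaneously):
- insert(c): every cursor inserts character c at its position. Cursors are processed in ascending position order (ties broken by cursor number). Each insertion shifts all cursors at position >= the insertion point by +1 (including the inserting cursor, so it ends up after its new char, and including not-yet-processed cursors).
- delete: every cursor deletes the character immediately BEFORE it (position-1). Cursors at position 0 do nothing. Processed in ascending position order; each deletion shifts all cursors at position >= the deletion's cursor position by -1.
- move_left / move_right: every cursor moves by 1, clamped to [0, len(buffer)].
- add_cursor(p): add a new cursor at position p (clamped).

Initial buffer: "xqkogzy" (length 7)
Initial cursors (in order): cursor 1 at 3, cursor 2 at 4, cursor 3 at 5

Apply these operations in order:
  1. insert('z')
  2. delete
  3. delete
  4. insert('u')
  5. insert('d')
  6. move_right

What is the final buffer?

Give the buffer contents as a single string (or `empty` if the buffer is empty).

Answer: xquuudddzy

Derivation:
After op 1 (insert('z')): buffer="xqkzozgzzy" (len 10), cursors c1@4 c2@6 c3@8, authorship ...1.2.3..
After op 2 (delete): buffer="xqkogzy" (len 7), cursors c1@3 c2@4 c3@5, authorship .......
After op 3 (delete): buffer="xqzy" (len 4), cursors c1@2 c2@2 c3@2, authorship ....
After op 4 (insert('u')): buffer="xquuuzy" (len 7), cursors c1@5 c2@5 c3@5, authorship ..123..
After op 5 (insert('d')): buffer="xquuudddzy" (len 10), cursors c1@8 c2@8 c3@8, authorship ..123123..
After op 6 (move_right): buffer="xquuudddzy" (len 10), cursors c1@9 c2@9 c3@9, authorship ..123123..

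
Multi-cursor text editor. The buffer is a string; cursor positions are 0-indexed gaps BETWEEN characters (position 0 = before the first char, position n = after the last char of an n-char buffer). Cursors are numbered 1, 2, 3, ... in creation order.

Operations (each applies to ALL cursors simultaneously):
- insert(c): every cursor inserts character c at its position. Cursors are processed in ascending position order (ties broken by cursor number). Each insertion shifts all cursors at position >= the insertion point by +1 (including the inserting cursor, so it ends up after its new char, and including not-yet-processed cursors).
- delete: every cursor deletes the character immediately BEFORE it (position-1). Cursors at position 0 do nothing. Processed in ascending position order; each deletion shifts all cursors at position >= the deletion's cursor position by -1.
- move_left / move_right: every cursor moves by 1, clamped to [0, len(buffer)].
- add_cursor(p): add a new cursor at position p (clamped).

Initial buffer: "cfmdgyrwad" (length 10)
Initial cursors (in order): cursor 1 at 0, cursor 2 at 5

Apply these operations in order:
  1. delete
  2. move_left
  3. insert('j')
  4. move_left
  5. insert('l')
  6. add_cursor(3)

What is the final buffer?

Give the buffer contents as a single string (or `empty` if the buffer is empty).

Answer: ljcfmljdyrwad

Derivation:
After op 1 (delete): buffer="cfmdyrwad" (len 9), cursors c1@0 c2@4, authorship .........
After op 2 (move_left): buffer="cfmdyrwad" (len 9), cursors c1@0 c2@3, authorship .........
After op 3 (insert('j')): buffer="jcfmjdyrwad" (len 11), cursors c1@1 c2@5, authorship 1...2......
After op 4 (move_left): buffer="jcfmjdyrwad" (len 11), cursors c1@0 c2@4, authorship 1...2......
After op 5 (insert('l')): buffer="ljcfmljdyrwad" (len 13), cursors c1@1 c2@6, authorship 11...22......
After op 6 (add_cursor(3)): buffer="ljcfmljdyrwad" (len 13), cursors c1@1 c3@3 c2@6, authorship 11...22......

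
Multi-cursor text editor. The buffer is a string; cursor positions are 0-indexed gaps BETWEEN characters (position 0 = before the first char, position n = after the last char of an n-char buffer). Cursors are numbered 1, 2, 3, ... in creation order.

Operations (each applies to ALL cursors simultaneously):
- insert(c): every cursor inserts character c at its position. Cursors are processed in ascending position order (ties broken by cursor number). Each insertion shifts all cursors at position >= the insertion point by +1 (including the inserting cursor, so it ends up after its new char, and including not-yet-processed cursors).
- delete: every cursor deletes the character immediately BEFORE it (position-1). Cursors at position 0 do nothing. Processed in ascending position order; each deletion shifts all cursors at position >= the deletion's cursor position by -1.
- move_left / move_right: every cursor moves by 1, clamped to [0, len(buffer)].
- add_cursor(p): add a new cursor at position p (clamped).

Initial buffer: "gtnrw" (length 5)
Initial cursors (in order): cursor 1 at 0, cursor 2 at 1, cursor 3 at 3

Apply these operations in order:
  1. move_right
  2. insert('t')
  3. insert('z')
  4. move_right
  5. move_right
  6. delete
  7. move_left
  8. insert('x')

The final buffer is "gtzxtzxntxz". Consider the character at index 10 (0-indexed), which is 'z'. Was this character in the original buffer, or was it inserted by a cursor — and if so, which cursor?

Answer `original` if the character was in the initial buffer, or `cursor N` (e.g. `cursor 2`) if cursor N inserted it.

After op 1 (move_right): buffer="gtnrw" (len 5), cursors c1@1 c2@2 c3@4, authorship .....
After op 2 (insert('t')): buffer="gtttnrtw" (len 8), cursors c1@2 c2@4 c3@7, authorship .1.2..3.
After op 3 (insert('z')): buffer="gtzttznrtzw" (len 11), cursors c1@3 c2@6 c3@10, authorship .11.22..33.
After op 4 (move_right): buffer="gtzttznrtzw" (len 11), cursors c1@4 c2@7 c3@11, authorship .11.22..33.
After op 5 (move_right): buffer="gtzttznrtzw" (len 11), cursors c1@5 c2@8 c3@11, authorship .11.22..33.
After op 6 (delete): buffer="gtztzntz" (len 8), cursors c1@4 c2@6 c3@8, authorship .11.2.33
After op 7 (move_left): buffer="gtztzntz" (len 8), cursors c1@3 c2@5 c3@7, authorship .11.2.33
After op 8 (insert('x')): buffer="gtzxtzxntxz" (len 11), cursors c1@4 c2@7 c3@10, authorship .111.22.333
Authorship (.=original, N=cursor N): . 1 1 1 . 2 2 . 3 3 3
Index 10: author = 3

Answer: cursor 3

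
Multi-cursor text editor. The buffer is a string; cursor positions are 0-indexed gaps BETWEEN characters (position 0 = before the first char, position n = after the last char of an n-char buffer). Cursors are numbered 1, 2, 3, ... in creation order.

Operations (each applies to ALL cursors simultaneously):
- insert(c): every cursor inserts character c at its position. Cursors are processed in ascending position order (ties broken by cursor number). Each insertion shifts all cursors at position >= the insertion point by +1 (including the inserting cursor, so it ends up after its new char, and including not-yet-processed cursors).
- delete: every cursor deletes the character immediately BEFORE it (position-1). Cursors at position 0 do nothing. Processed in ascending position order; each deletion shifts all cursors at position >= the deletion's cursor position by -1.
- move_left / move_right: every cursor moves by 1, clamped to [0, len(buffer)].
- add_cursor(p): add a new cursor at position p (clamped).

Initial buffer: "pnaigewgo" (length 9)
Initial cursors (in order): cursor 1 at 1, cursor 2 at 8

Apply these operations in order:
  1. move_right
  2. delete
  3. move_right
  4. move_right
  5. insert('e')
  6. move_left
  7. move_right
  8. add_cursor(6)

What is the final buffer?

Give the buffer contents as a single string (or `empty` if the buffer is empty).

Answer: paiegewge

Derivation:
After op 1 (move_right): buffer="pnaigewgo" (len 9), cursors c1@2 c2@9, authorship .........
After op 2 (delete): buffer="paigewg" (len 7), cursors c1@1 c2@7, authorship .......
After op 3 (move_right): buffer="paigewg" (len 7), cursors c1@2 c2@7, authorship .......
After op 4 (move_right): buffer="paigewg" (len 7), cursors c1@3 c2@7, authorship .......
After op 5 (insert('e')): buffer="paiegewge" (len 9), cursors c1@4 c2@9, authorship ...1....2
After op 6 (move_left): buffer="paiegewge" (len 9), cursors c1@3 c2@8, authorship ...1....2
After op 7 (move_right): buffer="paiegewge" (len 9), cursors c1@4 c2@9, authorship ...1....2
After op 8 (add_cursor(6)): buffer="paiegewge" (len 9), cursors c1@4 c3@6 c2@9, authorship ...1....2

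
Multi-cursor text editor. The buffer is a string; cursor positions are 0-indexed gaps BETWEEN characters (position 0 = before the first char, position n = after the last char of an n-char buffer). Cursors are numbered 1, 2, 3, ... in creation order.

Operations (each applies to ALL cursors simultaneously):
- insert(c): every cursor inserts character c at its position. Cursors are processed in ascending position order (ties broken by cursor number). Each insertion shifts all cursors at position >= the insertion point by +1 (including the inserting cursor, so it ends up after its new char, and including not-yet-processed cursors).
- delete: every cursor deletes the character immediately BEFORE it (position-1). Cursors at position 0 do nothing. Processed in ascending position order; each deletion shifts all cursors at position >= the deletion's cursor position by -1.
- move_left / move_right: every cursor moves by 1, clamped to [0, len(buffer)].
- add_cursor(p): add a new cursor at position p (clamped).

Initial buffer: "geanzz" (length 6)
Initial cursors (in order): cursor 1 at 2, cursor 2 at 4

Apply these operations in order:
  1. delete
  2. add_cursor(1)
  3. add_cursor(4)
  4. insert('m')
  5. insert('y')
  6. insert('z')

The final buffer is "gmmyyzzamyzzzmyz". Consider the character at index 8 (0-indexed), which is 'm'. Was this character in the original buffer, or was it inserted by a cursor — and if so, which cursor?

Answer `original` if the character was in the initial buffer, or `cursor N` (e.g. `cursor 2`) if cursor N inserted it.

After op 1 (delete): buffer="gazz" (len 4), cursors c1@1 c2@2, authorship ....
After op 2 (add_cursor(1)): buffer="gazz" (len 4), cursors c1@1 c3@1 c2@2, authorship ....
After op 3 (add_cursor(4)): buffer="gazz" (len 4), cursors c1@1 c3@1 c2@2 c4@4, authorship ....
After op 4 (insert('m')): buffer="gmmamzzm" (len 8), cursors c1@3 c3@3 c2@5 c4@8, authorship .13.2..4
After op 5 (insert('y')): buffer="gmmyyamyzzmy" (len 12), cursors c1@5 c3@5 c2@8 c4@12, authorship .1313.22..44
After op 6 (insert('z')): buffer="gmmyyzzamyzzzmyz" (len 16), cursors c1@7 c3@7 c2@11 c4@16, authorship .131313.222..444
Authorship (.=original, N=cursor N): . 1 3 1 3 1 3 . 2 2 2 . . 4 4 4
Index 8: author = 2

Answer: cursor 2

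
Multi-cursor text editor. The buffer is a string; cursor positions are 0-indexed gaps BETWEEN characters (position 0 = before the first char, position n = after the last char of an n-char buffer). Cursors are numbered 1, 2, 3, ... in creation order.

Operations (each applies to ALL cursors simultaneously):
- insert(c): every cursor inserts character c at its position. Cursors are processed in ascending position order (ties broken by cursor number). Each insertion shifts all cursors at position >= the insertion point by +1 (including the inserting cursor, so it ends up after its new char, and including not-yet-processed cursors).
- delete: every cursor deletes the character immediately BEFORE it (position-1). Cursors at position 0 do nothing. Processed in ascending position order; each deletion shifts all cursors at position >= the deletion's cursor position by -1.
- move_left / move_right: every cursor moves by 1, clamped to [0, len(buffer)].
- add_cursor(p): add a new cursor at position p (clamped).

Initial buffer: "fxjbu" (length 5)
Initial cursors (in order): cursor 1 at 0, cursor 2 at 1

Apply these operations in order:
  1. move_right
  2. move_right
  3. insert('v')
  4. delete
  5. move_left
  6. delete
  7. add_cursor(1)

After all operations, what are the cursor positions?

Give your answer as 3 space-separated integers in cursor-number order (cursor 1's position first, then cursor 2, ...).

Answer: 0 0 1

Derivation:
After op 1 (move_right): buffer="fxjbu" (len 5), cursors c1@1 c2@2, authorship .....
After op 2 (move_right): buffer="fxjbu" (len 5), cursors c1@2 c2@3, authorship .....
After op 3 (insert('v')): buffer="fxvjvbu" (len 7), cursors c1@3 c2@5, authorship ..1.2..
After op 4 (delete): buffer="fxjbu" (len 5), cursors c1@2 c2@3, authorship .....
After op 5 (move_left): buffer="fxjbu" (len 5), cursors c1@1 c2@2, authorship .....
After op 6 (delete): buffer="jbu" (len 3), cursors c1@0 c2@0, authorship ...
After op 7 (add_cursor(1)): buffer="jbu" (len 3), cursors c1@0 c2@0 c3@1, authorship ...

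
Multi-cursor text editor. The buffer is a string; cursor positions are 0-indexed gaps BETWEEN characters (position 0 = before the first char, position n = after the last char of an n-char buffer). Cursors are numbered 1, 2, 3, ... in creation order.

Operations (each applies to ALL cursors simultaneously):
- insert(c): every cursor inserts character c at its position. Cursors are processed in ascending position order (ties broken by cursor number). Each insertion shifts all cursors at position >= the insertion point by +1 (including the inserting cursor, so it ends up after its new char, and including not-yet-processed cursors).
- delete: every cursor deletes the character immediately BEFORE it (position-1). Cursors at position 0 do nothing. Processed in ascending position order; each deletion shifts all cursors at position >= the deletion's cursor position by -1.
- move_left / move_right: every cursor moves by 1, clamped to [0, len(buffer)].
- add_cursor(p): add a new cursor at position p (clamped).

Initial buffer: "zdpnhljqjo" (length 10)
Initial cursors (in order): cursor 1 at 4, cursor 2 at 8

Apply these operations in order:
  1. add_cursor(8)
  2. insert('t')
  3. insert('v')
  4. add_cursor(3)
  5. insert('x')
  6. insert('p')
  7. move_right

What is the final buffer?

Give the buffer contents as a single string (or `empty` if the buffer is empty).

Answer: zdpxpntvxphljqttvvxxppjo

Derivation:
After op 1 (add_cursor(8)): buffer="zdpnhljqjo" (len 10), cursors c1@4 c2@8 c3@8, authorship ..........
After op 2 (insert('t')): buffer="zdpnthljqttjo" (len 13), cursors c1@5 c2@11 c3@11, authorship ....1....23..
After op 3 (insert('v')): buffer="zdpntvhljqttvvjo" (len 16), cursors c1@6 c2@14 c3@14, authorship ....11....2323..
After op 4 (add_cursor(3)): buffer="zdpntvhljqttvvjo" (len 16), cursors c4@3 c1@6 c2@14 c3@14, authorship ....11....2323..
After op 5 (insert('x')): buffer="zdpxntvxhljqttvvxxjo" (len 20), cursors c4@4 c1@8 c2@18 c3@18, authorship ...4.111....232323..
After op 6 (insert('p')): buffer="zdpxpntvxphljqttvvxxppjo" (len 24), cursors c4@5 c1@10 c2@22 c3@22, authorship ...44.1111....23232323..
After op 7 (move_right): buffer="zdpxpntvxphljqttvvxxppjo" (len 24), cursors c4@6 c1@11 c2@23 c3@23, authorship ...44.1111....23232323..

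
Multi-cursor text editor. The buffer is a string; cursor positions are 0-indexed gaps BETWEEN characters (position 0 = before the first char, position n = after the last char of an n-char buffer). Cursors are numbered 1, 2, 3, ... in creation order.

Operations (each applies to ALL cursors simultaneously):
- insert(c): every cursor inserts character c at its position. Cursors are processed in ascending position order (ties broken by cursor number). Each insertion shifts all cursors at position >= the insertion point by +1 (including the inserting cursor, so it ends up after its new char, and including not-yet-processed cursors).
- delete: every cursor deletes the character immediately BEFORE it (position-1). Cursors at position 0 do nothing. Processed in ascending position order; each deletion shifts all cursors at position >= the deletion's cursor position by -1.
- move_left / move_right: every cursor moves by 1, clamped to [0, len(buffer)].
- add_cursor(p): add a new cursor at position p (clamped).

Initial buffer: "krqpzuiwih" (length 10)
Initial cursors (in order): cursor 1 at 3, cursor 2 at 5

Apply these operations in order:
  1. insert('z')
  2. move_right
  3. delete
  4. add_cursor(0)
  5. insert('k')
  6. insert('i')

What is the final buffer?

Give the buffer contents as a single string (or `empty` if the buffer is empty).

Answer: kikrqzkizzkiiwih

Derivation:
After op 1 (insert('z')): buffer="krqzpzzuiwih" (len 12), cursors c1@4 c2@7, authorship ...1..2.....
After op 2 (move_right): buffer="krqzpzzuiwih" (len 12), cursors c1@5 c2@8, authorship ...1..2.....
After op 3 (delete): buffer="krqzzziwih" (len 10), cursors c1@4 c2@6, authorship ...1.2....
After op 4 (add_cursor(0)): buffer="krqzzziwih" (len 10), cursors c3@0 c1@4 c2@6, authorship ...1.2....
After op 5 (insert('k')): buffer="kkrqzkzzkiwih" (len 13), cursors c3@1 c1@6 c2@9, authorship 3...11.22....
After op 6 (insert('i')): buffer="kikrqzkizzkiiwih" (len 16), cursors c3@2 c1@8 c2@12, authorship 33...111.222....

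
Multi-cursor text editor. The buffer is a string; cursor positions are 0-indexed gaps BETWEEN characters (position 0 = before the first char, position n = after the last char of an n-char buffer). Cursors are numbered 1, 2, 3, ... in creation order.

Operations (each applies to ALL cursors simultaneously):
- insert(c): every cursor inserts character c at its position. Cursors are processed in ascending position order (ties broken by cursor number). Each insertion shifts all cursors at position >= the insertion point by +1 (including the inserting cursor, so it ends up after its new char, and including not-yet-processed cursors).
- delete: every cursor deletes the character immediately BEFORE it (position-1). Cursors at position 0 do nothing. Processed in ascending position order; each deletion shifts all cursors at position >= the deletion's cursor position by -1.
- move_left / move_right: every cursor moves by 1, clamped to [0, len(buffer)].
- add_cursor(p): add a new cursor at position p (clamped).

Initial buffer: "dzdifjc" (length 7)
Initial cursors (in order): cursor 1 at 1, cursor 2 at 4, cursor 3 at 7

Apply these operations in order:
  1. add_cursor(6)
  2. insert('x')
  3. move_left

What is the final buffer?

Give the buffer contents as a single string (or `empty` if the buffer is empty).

Answer: dxzdixfjxcx

Derivation:
After op 1 (add_cursor(6)): buffer="dzdifjc" (len 7), cursors c1@1 c2@4 c4@6 c3@7, authorship .......
After op 2 (insert('x')): buffer="dxzdixfjxcx" (len 11), cursors c1@2 c2@6 c4@9 c3@11, authorship .1...2..4.3
After op 3 (move_left): buffer="dxzdixfjxcx" (len 11), cursors c1@1 c2@5 c4@8 c3@10, authorship .1...2..4.3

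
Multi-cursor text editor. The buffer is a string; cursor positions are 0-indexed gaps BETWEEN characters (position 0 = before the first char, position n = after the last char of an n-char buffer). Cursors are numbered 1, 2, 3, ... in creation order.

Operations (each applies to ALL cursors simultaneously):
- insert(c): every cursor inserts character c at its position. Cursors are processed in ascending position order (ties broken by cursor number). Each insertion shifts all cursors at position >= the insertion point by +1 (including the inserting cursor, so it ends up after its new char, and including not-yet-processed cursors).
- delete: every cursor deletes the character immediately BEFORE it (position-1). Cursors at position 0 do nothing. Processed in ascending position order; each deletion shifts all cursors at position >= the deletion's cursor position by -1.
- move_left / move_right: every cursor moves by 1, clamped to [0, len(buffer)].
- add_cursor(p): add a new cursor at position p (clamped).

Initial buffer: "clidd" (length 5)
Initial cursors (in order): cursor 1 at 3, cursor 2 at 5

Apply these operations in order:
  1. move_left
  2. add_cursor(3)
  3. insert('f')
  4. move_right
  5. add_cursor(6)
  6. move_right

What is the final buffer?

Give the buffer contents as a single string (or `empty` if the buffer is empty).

Answer: clfifdfd

Derivation:
After op 1 (move_left): buffer="clidd" (len 5), cursors c1@2 c2@4, authorship .....
After op 2 (add_cursor(3)): buffer="clidd" (len 5), cursors c1@2 c3@3 c2@4, authorship .....
After op 3 (insert('f')): buffer="clfifdfd" (len 8), cursors c1@3 c3@5 c2@7, authorship ..1.3.2.
After op 4 (move_right): buffer="clfifdfd" (len 8), cursors c1@4 c3@6 c2@8, authorship ..1.3.2.
After op 5 (add_cursor(6)): buffer="clfifdfd" (len 8), cursors c1@4 c3@6 c4@6 c2@8, authorship ..1.3.2.
After op 6 (move_right): buffer="clfifdfd" (len 8), cursors c1@5 c3@7 c4@7 c2@8, authorship ..1.3.2.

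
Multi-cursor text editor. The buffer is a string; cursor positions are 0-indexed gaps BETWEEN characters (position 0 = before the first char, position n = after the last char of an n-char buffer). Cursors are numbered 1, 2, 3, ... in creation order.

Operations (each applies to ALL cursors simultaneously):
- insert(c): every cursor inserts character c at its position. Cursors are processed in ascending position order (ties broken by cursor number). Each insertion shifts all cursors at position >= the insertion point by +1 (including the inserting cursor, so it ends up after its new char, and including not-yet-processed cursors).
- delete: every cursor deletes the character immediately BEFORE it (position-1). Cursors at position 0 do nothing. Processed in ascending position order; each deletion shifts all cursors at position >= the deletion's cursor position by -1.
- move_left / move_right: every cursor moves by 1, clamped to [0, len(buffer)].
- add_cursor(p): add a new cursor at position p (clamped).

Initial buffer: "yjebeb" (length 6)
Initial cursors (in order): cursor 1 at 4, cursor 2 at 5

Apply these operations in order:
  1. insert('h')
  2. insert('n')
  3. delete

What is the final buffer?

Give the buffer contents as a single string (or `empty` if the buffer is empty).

After op 1 (insert('h')): buffer="yjebhehb" (len 8), cursors c1@5 c2@7, authorship ....1.2.
After op 2 (insert('n')): buffer="yjebhnehnb" (len 10), cursors c1@6 c2@9, authorship ....11.22.
After op 3 (delete): buffer="yjebhehb" (len 8), cursors c1@5 c2@7, authorship ....1.2.

Answer: yjebhehb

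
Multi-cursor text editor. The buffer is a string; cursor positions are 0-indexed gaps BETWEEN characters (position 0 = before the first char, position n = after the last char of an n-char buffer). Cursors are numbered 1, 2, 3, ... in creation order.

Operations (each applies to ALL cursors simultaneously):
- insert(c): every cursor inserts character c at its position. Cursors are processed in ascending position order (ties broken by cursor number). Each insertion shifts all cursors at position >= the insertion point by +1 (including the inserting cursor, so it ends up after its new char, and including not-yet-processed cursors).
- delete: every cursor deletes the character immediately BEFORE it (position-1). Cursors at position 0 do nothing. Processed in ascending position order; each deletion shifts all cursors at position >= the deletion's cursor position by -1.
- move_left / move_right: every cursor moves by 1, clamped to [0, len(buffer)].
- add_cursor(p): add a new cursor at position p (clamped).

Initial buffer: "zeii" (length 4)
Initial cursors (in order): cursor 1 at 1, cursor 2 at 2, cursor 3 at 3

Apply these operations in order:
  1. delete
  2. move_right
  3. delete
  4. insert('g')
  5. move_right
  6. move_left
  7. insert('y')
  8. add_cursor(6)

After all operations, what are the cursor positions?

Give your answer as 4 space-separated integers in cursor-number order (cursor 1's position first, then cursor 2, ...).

Answer: 5 5 5 6

Derivation:
After op 1 (delete): buffer="i" (len 1), cursors c1@0 c2@0 c3@0, authorship .
After op 2 (move_right): buffer="i" (len 1), cursors c1@1 c2@1 c3@1, authorship .
After op 3 (delete): buffer="" (len 0), cursors c1@0 c2@0 c3@0, authorship 
After op 4 (insert('g')): buffer="ggg" (len 3), cursors c1@3 c2@3 c3@3, authorship 123
After op 5 (move_right): buffer="ggg" (len 3), cursors c1@3 c2@3 c3@3, authorship 123
After op 6 (move_left): buffer="ggg" (len 3), cursors c1@2 c2@2 c3@2, authorship 123
After op 7 (insert('y')): buffer="ggyyyg" (len 6), cursors c1@5 c2@5 c3@5, authorship 121233
After op 8 (add_cursor(6)): buffer="ggyyyg" (len 6), cursors c1@5 c2@5 c3@5 c4@6, authorship 121233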